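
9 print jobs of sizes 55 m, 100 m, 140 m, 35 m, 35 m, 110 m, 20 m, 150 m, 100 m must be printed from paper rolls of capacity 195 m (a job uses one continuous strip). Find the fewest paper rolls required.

5

Total = 150 + 140 + 110 + 100 + 100 + 55 + 35 + 35 + 20 = 745 m.
Lower bound: ⌈745/195⌉ = 4 paper rolls.
Also, 5 print jobs each exceed 195/2 m, and no two of those can share a roll, so at least 5 paper rolls are needed.
A packing using 5 paper rolls:
  roll 1: 150 + 35 = 185
  roll 2: 140 + 55 = 195
  roll 3: 110 + 35 + 20 = 165
  roll 4: 100 = 100
  roll 5: 100 = 100
This matches the lower bound, so 5 is optimal.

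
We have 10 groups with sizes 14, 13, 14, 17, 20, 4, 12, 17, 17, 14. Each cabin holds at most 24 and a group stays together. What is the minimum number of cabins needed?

9

Total = 20 + 17 + 17 + 17 + 14 + 14 + 14 + 13 + 12 + 4 = 142.
Lower bound: ⌈142/24⌉ = 6 cabins.
Also, 8 groups each exceed 12, and no two of those can share a cabin, so at least 8 cabins are needed.
A packing using 9 cabins:
  cabin 1: 20 + 4 = 24
  cabin 2: 17 = 17
  cabin 3: 17 = 17
  cabin 4: 17 = 17
  cabin 5: 14 = 14
  cabin 6: 14 = 14
  cabin 7: 14 = 14
  cabin 8: 13 = 13
  cabin 9: 12 = 12
No arrangement into 8 cabins stays within capacity, so 9 is optimal.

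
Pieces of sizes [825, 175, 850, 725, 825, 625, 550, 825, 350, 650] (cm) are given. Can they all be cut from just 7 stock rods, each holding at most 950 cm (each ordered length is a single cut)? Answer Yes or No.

No

Total = 6400 cm; ⌈6400/950⌉ = 7.
8 pieces each exceed half the capacity and cannot share a stock rod, forcing at least 8 stock rods.
At least 8 stock rods are required, but only 7 are allowed.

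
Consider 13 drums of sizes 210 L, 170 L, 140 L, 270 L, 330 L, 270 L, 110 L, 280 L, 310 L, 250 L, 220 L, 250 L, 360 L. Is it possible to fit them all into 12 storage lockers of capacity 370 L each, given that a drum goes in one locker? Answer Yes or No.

A valid assignment using 11 storage lockers:
  locker 1: 360 = 360
  locker 2: 330 = 330
  locker 3: 310 = 310
  locker 4: 280 = 280
  locker 5: 270 = 270
  locker 6: 270 = 270
  locker 7: 250 + 110 = 360
  locker 8: 250 = 250
  locker 9: 220 + 140 = 360
  locker 10: 210 = 210
  locker 11: 170 = 170
That uses only 11 ≤ 12, so 12 storage lockers are enough.

Yes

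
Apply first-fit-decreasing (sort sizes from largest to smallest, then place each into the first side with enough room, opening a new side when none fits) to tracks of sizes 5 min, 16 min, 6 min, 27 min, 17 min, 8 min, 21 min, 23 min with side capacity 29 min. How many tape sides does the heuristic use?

Sorted descending: 27, 23, 21, 17, 16, 8, 6, 5.
  27 → side 1 (new)  [load 27/29]
  23 → side 2 (new)  [load 23/29]
  21 → side 3 (new)  [load 21/29]
  17 → side 4 (new)  [load 17/29]
  16 → side 5 (new)  [load 16/29]
  8 → side 3  [load 29/29]
  6 → side 2  [load 29/29]
  5 → side 4  [load 22/29]
5 tape sides opened.

5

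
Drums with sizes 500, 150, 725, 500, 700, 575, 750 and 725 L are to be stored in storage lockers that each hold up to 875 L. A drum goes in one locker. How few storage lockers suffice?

7

Total = 750 + 725 + 725 + 700 + 575 + 500 + 500 + 150 = 4625 L.
Lower bound: ⌈4625/875⌉ = 6 storage lockers.
Also, 7 drums each exceed 875/2 L, and no two of those can share a locker, so at least 7 storage lockers are needed.
A packing using 7 storage lockers:
  locker 1: 750 = 750
  locker 2: 725 + 150 = 875
  locker 3: 725 = 725
  locker 4: 700 = 700
  locker 5: 575 = 575
  locker 6: 500 = 500
  locker 7: 500 = 500
This matches the lower bound, so 7 is optimal.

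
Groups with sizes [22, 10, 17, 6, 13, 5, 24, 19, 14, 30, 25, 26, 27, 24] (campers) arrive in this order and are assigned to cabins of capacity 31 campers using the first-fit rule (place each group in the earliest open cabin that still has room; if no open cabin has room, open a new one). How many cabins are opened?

11

  22 → cabin 1 (new)  [load 22/31]
  10 → cabin 2 (new)  [load 10/31]
  17 → cabin 2  [load 27/31]
  6 → cabin 1  [load 28/31]
  13 → cabin 3 (new)  [load 13/31]
  5 → cabin 3  [load 18/31]
  24 → cabin 4 (new)  [load 24/31]
  19 → cabin 5 (new)  [load 19/31]
  14 → cabin 6 (new)  [load 14/31]
  30 → cabin 7 (new)  [load 30/31]
  25 → cabin 8 (new)  [load 25/31]
  26 → cabin 9 (new)  [load 26/31]
  27 → cabin 10 (new)  [load 27/31]
  24 → cabin 11 (new)  [load 24/31]
11 cabins opened.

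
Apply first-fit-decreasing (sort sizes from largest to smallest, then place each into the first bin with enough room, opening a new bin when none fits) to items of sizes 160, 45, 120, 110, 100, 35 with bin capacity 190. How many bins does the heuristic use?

Sorted descending: 160, 120, 110, 100, 45, 35.
  160 → bin 1 (new)  [load 160/190]
  120 → bin 2 (new)  [load 120/190]
  110 → bin 3 (new)  [load 110/190]
  100 → bin 4 (new)  [load 100/190]
  45 → bin 2  [load 165/190]
  35 → bin 3  [load 145/190]
4 bins opened.

4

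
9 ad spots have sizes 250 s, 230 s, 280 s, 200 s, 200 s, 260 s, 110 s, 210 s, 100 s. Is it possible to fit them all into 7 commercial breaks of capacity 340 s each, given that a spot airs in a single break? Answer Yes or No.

Yes

A valid assignment using 7 commercial breaks:
  break 1: 280 = 280
  break 2: 260 = 260
  break 3: 250 = 250
  break 4: 230 + 110 = 340
  break 5: 210 + 100 = 310
  break 6: 200 = 200
  break 7: 200 = 200
Every load is within 340 s, so 7 commercial breaks suffice.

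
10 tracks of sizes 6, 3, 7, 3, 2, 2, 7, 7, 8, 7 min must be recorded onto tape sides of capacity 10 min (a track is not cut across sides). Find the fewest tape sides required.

Total = 8 + 7 + 7 + 7 + 7 + 6 + 3 + 3 + 2 + 2 = 52 min.
Lower bound: ⌈52/10⌉ = 6 tape sides.
A packing using 6 tape sides:
  side 1: 8 + 2 = 10
  side 2: 7 + 3 = 10
  side 3: 7 + 3 = 10
  side 4: 7 + 2 = 9
  side 5: 7 = 7
  side 6: 6 = 6
This matches the lower bound, so 6 is optimal.

6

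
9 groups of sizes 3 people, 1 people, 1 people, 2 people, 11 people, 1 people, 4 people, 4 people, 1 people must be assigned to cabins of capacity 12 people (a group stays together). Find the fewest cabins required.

Total = 11 + 4 + 4 + 3 + 2 + 1 + 1 + 1 + 1 = 28 people.
Lower bound: ⌈28/12⌉ = 3 cabins.
A packing using 3 cabins:
  cabin 1: 11 + 1 = 12
  cabin 2: 4 + 4 + 3 + 1 = 12
  cabin 3: 2 + 1 + 1 = 4
This matches the lower bound, so 3 is optimal.

3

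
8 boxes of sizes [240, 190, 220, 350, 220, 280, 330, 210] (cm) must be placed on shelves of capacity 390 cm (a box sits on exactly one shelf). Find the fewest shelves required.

Total = 350 + 330 + 280 + 240 + 220 + 220 + 210 + 190 = 2040 cm.
Lower bound: ⌈2040/390⌉ = 6 shelves.
Also, 7 boxes each exceed 195 cm, and no two of those can share a shelf, so at least 7 shelves are needed.
A packing using 8 shelves:
  shelf 1: 350 = 350
  shelf 2: 330 = 330
  shelf 3: 280 = 280
  shelf 4: 240 = 240
  shelf 5: 220 = 220
  shelf 6: 220 = 220
  shelf 7: 210 = 210
  shelf 8: 190 = 190
No arrangement into 7 shelves stays within capacity, so 8 is optimal.

8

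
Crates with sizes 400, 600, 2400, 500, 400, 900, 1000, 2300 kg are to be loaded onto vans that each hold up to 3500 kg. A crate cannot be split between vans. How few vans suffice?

3

Total = 2400 + 2300 + 1000 + 900 + 600 + 500 + 400 + 400 = 8500 kg.
Lower bound: ⌈8500/3500⌉ = 3 vans.
A packing using 3 vans:
  van 1: 2400 + 1000 = 3400
  van 2: 2300 + 900 = 3200
  van 3: 600 + 500 + 400 + 400 = 1900
This matches the lower bound, so 3 is optimal.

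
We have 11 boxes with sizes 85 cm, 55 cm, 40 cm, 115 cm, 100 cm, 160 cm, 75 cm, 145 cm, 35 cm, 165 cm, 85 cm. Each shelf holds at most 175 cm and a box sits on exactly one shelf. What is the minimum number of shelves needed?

7

Total = 165 + 160 + 145 + 115 + 100 + 85 + 85 + 75 + 55 + 40 + 35 = 1060 cm.
Lower bound: ⌈1060/175⌉ = 7 shelves.
A packing using 7 shelves:
  shelf 1: 165 = 165
  shelf 2: 160 = 160
  shelf 3: 145 = 145
  shelf 4: 115 + 55 = 170
  shelf 5: 100 + 75 = 175
  shelf 6: 85 + 85 = 170
  shelf 7: 40 + 35 = 75
This matches the lower bound, so 7 is optimal.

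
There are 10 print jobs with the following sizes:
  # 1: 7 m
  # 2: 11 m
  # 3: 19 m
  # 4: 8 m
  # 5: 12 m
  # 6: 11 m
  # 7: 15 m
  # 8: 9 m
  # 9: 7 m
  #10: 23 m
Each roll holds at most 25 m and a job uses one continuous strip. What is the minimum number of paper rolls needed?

6

Total = 23 + 19 + 15 + 12 + 11 + 11 + 9 + 8 + 7 + 7 = 122 m.
Lower bound: ⌈122/25⌉ = 5 paper rolls.
A packing using 6 paper rolls:
  roll 1: 23 = 23
  roll 2: 19 = 19
  roll 3: 15 + 9 = 24
  roll 4: 12 + 11 = 23
  roll 5: 11 + 8 = 19
  roll 6: 7 + 7 = 14
No arrangement into 5 paper rolls stays within capacity, so 6 is optimal.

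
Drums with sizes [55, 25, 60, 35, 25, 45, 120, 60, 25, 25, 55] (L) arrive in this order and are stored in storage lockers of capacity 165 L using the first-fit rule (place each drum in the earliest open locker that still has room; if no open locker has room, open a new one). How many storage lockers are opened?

4

  55 → locker 1 (new)  [load 55/165]
  25 → locker 1  [load 80/165]
  60 → locker 1  [load 140/165]
  35 → locker 2 (new)  [load 35/165]
  25 → locker 1  [load 165/165]
  45 → locker 2  [load 80/165]
  120 → locker 3 (new)  [load 120/165]
  60 → locker 2  [load 140/165]
  25 → locker 2  [load 165/165]
  25 → locker 3  [load 145/165]
  55 → locker 4 (new)  [load 55/165]
4 storage lockers opened.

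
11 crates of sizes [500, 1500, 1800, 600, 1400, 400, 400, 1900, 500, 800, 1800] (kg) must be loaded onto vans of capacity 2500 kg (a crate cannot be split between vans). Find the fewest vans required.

Total = 1900 + 1800 + 1800 + 1500 + 1400 + 800 + 600 + 500 + 500 + 400 + 400 = 11600 kg.
Lower bound: ⌈11600/2500⌉ = 5 vans.
A packing using 5 vans:
  van 1: 1900 + 600 = 2500
  van 2: 1800 + 500 = 2300
  van 3: 1800 + 500 = 2300
  van 4: 1500 + 800 = 2300
  van 5: 1400 + 400 + 400 = 2200
This matches the lower bound, so 5 is optimal.

5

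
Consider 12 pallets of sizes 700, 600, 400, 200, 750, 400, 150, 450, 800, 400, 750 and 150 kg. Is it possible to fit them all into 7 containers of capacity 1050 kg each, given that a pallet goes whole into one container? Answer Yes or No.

A valid assignment using 7 containers:
  container 1: 800 + 200 = 1000
  container 2: 750 + 150 + 150 = 1050
  container 3: 750 = 750
  container 4: 700 = 700
  container 5: 600 + 450 = 1050
  container 6: 400 + 400 = 800
  container 7: 400 = 400
Every load is within 1050 kg, so 7 containers suffice.

Yes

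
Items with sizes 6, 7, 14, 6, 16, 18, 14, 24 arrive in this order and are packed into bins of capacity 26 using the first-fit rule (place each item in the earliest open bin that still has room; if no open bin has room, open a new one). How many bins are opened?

6

  6 → bin 1 (new)  [load 6/26]
  7 → bin 1  [load 13/26]
  14 → bin 2 (new)  [load 14/26]
  6 → bin 1  [load 19/26]
  16 → bin 3 (new)  [load 16/26]
  18 → bin 4 (new)  [load 18/26]
  14 → bin 5 (new)  [load 14/26]
  24 → bin 6 (new)  [load 24/26]
6 bins opened.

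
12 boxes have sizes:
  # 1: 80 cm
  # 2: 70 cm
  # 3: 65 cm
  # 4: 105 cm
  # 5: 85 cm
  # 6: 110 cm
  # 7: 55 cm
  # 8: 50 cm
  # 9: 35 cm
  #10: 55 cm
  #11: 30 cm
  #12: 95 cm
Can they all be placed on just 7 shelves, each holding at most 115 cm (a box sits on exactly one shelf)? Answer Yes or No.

Total = 835 cm; ⌈835/115⌉ = 8.
At least 8 shelves are required, but only 7 are allowed.

No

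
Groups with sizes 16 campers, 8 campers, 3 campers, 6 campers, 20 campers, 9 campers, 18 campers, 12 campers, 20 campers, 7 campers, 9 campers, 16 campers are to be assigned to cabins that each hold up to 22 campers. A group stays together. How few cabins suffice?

Total = 20 + 20 + 18 + 16 + 16 + 12 + 9 + 9 + 8 + 7 + 6 + 3 = 144 campers.
Lower bound: ⌈144/22⌉ = 7 cabins.
A packing using 8 cabins:
  cabin 1: 20 = 20
  cabin 2: 20 = 20
  cabin 3: 18 + 3 = 21
  cabin 4: 16 + 6 = 22
  cabin 5: 16 = 16
  cabin 6: 12 + 9 = 21
  cabin 7: 9 + 8 = 17
  cabin 8: 7 = 7
No arrangement into 7 cabins stays within capacity, so 8 is optimal.

8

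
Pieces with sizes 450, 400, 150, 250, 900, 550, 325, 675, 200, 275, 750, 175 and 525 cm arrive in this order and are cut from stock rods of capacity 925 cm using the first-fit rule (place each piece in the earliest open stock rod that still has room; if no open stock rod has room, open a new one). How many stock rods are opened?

7

  450 → stock rod 1 (new)  [load 450/925]
  400 → stock rod 1  [load 850/925]
  150 → stock rod 2 (new)  [load 150/925]
  250 → stock rod 2  [load 400/925]
  900 → stock rod 3 (new)  [load 900/925]
  550 → stock rod 4 (new)  [load 550/925]
  325 → stock rod 2  [load 725/925]
  675 → stock rod 5 (new)  [load 675/925]
  200 → stock rod 2  [load 925/925]
  275 → stock rod 4  [load 825/925]
  750 → stock rod 6 (new)  [load 750/925]
  175 → stock rod 5  [load 850/925]
  525 → stock rod 7 (new)  [load 525/925]
7 stock rods opened.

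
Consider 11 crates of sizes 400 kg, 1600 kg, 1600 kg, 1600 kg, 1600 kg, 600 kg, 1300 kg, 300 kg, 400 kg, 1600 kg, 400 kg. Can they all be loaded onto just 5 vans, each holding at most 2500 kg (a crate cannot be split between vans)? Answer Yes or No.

No

Total = 11400 kg; ⌈11400/2500⌉ = 5.
6 crates each exceed half the capacity and cannot share a van, forcing at least 6 vans.
At least 6 vans are required, but only 5 are allowed.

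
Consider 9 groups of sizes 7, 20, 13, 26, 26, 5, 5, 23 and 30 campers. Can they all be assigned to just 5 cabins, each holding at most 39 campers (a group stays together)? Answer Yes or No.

A valid assignment using 5 cabins:
  cabin 1: 30 + 7 = 37
  cabin 2: 26 + 13 = 39
  cabin 3: 26 + 5 + 5 = 36
  cabin 4: 23 = 23
  cabin 5: 20 = 20
Every load is within 39 campers, so 5 cabins suffice.

Yes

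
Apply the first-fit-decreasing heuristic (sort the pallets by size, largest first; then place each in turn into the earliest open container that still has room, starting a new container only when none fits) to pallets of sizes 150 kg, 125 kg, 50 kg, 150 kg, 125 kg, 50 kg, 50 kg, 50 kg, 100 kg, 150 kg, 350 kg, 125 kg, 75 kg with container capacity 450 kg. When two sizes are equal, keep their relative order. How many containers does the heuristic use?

4

Sorted descending: 350, 150, 150, 150, 125, 125, 125, 100, 75, 50, 50, 50, 50.
  350 → container 1 (new)  [load 350/450]
  150 → container 2 (new)  [load 150/450]
  150 → container 2  [load 300/450]
  150 → container 2  [load 450/450]
  125 → container 3 (new)  [load 125/450]
  125 → container 3  [load 250/450]
  125 → container 3  [load 375/450]
  100 → container 1  [load 450/450]
  75 → container 3  [load 450/450]
  50 → container 4 (new)  [load 50/450]
  50 → container 4  [load 100/450]
  50 → container 4  [load 150/450]
  50 → container 4  [load 200/450]
4 containers opened.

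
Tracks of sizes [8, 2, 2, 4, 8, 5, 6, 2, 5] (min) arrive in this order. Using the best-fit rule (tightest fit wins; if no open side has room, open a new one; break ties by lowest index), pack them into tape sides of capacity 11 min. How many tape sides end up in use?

  8 → side 1 (new)  [load 8/11]
  2 → side 1  [load 10/11]
  2 → side 2 (new)  [load 2/11]
  4 → side 2  [load 6/11]
  8 → side 3 (new)  [load 8/11]
  5 → side 2  [load 11/11]
  6 → side 4 (new)  [load 6/11]
  2 → side 3  [load 10/11]
  5 → side 4  [load 11/11]
4 tape sides opened.

4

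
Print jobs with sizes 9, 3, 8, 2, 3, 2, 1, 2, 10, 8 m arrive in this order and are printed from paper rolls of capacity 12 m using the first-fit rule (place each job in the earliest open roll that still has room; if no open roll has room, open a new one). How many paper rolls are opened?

5

  9 → roll 1 (new)  [load 9/12]
  3 → roll 1  [load 12/12]
  8 → roll 2 (new)  [load 8/12]
  2 → roll 2  [load 10/12]
  3 → roll 3 (new)  [load 3/12]
  2 → roll 2  [load 12/12]
  1 → roll 3  [load 4/12]
  2 → roll 3  [load 6/12]
  10 → roll 4 (new)  [load 10/12]
  8 → roll 5 (new)  [load 8/12]
5 paper rolls opened.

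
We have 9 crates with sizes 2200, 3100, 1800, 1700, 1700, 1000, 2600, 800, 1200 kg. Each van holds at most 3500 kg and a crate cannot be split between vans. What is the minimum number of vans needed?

5

Total = 3100 + 2600 + 2200 + 1800 + 1700 + 1700 + 1200 + 1000 + 800 = 16100 kg.
Lower bound: ⌈16100/3500⌉ = 5 vans.
A packing using 5 vans:
  van 1: 3100 = 3100
  van 2: 2600 + 800 = 3400
  van 3: 2200 + 1200 = 3400
  van 4: 1800 + 1700 = 3500
  van 5: 1700 + 1000 = 2700
This matches the lower bound, so 5 is optimal.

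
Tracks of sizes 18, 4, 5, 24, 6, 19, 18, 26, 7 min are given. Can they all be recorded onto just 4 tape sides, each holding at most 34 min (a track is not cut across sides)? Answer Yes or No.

No

Total = 127 min; ⌈127/34⌉ = 4.
5 tracks each exceed half the capacity and cannot share a side, forcing at least 5 tape sides.
At least 5 tape sides are required, but only 4 are allowed.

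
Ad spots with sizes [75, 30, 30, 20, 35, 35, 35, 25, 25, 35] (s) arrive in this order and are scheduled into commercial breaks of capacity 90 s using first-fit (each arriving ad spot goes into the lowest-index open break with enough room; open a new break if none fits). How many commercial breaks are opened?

5

  75 → break 1 (new)  [load 75/90]
  30 → break 2 (new)  [load 30/90]
  30 → break 2  [load 60/90]
  20 → break 2  [load 80/90]
  35 → break 3 (new)  [load 35/90]
  35 → break 3  [load 70/90]
  35 → break 4 (new)  [load 35/90]
  25 → break 4  [load 60/90]
  25 → break 4  [load 85/90]
  35 → break 5 (new)  [load 35/90]
5 commercial breaks opened.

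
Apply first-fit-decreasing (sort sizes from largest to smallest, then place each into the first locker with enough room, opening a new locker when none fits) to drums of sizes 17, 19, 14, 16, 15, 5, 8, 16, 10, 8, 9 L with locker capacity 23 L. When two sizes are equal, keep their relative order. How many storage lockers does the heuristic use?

Sorted descending: 19, 17, 16, 16, 15, 14, 10, 9, 8, 8, 5.
  19 → locker 1 (new)  [load 19/23]
  17 → locker 2 (new)  [load 17/23]
  16 → locker 3 (new)  [load 16/23]
  16 → locker 4 (new)  [load 16/23]
  15 → locker 5 (new)  [load 15/23]
  14 → locker 6 (new)  [load 14/23]
  10 → locker 7 (new)  [load 10/23]
  9 → locker 6  [load 23/23]
  8 → locker 5  [load 23/23]
  8 → locker 7  [load 18/23]
  5 → locker 2  [load 22/23]
7 storage lockers opened.

7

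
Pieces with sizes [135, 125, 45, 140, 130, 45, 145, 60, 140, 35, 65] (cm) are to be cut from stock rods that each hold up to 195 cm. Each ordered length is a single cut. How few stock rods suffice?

6

Total = 145 + 140 + 140 + 135 + 130 + 125 + 65 + 60 + 45 + 45 + 35 = 1065 cm.
Lower bound: ⌈1065/195⌉ = 6 stock rods.
A packing using 6 stock rods:
  stock rod 1: 145 + 45 = 190
  stock rod 2: 140 + 45 = 185
  stock rod 3: 140 + 35 = 175
  stock rod 4: 135 + 60 = 195
  stock rod 5: 130 + 65 = 195
  stock rod 6: 125 = 125
This matches the lower bound, so 6 is optimal.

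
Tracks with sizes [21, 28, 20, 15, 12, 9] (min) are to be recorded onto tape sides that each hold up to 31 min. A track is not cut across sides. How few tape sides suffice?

4

Total = 28 + 21 + 20 + 15 + 12 + 9 = 105 min.
Lower bound: ⌈105/31⌉ = 4 tape sides.
A packing using 4 tape sides:
  side 1: 28 = 28
  side 2: 21 + 9 = 30
  side 3: 20 = 20
  side 4: 15 + 12 = 27
This matches the lower bound, so 4 is optimal.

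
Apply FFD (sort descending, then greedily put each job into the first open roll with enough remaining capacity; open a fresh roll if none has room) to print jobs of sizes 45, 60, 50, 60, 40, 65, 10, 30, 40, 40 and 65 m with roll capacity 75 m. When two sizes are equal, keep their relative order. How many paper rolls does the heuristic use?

Sorted descending: 65, 65, 60, 60, 50, 45, 40, 40, 40, 30, 10.
  65 → roll 1 (new)  [load 65/75]
  65 → roll 2 (new)  [load 65/75]
  60 → roll 3 (new)  [load 60/75]
  60 → roll 4 (new)  [load 60/75]
  50 → roll 5 (new)  [load 50/75]
  45 → roll 6 (new)  [load 45/75]
  40 → roll 7 (new)  [load 40/75]
  40 → roll 8 (new)  [load 40/75]
  40 → roll 9 (new)  [load 40/75]
  30 → roll 6  [load 75/75]
  10 → roll 1  [load 75/75]
9 paper rolls opened.

9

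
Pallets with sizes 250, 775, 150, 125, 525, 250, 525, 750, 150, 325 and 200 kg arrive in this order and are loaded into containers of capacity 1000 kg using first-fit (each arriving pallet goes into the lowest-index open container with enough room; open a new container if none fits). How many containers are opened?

  250 → container 1 (new)  [load 250/1000]
  775 → container 2 (new)  [load 775/1000]
  150 → container 1  [load 400/1000]
  125 → container 1  [load 525/1000]
  525 → container 3 (new)  [load 525/1000]
  250 → container 1  [load 775/1000]
  525 → container 4 (new)  [load 525/1000]
  750 → container 5 (new)  [load 750/1000]
  150 → container 1  [load 925/1000]
  325 → container 3  [load 850/1000]
  200 → container 2  [load 975/1000]
5 containers opened.

5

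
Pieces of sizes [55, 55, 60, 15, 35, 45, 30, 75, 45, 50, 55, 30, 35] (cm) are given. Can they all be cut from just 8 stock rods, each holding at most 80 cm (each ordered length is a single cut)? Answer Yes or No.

No

Total = 585 cm; ⌈585/80⌉ = 8.
The bound of 8 does not rule out 8, but exhaustive search shows no assignment into 8 stock rods of capacity 80 cm exists — the minimum is 9.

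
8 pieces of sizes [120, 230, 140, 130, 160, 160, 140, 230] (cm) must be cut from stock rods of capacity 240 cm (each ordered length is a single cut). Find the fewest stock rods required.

Total = 230 + 230 + 160 + 160 + 140 + 140 + 130 + 120 = 1310 cm.
Lower bound: ⌈1310/240⌉ = 6 stock rods.
Also, 7 pieces each exceed 120 cm, and no two of those can share a stock rod, so at least 7 stock rods are needed.
A packing using 8 stock rods:
  stock rod 1: 230 = 230
  stock rod 2: 230 = 230
  stock rod 3: 160 = 160
  stock rod 4: 160 = 160
  stock rod 5: 140 = 140
  stock rod 6: 140 = 140
  stock rod 7: 130 = 130
  stock rod 8: 120 = 120
No arrangement into 7 stock rods stays within capacity, so 8 is optimal.

8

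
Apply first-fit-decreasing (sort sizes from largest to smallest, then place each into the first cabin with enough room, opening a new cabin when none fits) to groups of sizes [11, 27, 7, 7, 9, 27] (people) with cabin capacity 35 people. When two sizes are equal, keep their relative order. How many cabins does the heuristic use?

3

Sorted descending: 27, 27, 11, 9, 7, 7.
  27 → cabin 1 (new)  [load 27/35]
  27 → cabin 2 (new)  [load 27/35]
  11 → cabin 3 (new)  [load 11/35]
  9 → cabin 3  [load 20/35]
  7 → cabin 1  [load 34/35]
  7 → cabin 2  [load 34/35]
3 cabins opened.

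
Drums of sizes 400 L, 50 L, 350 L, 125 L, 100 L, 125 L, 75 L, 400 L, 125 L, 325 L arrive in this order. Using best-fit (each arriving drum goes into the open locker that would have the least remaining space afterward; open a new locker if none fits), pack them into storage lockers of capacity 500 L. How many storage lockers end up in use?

5

  400 → locker 1 (new)  [load 400/500]
  50 → locker 1  [load 450/500]
  350 → locker 2 (new)  [load 350/500]
  125 → locker 2  [load 475/500]
  100 → locker 3 (new)  [load 100/500]
  125 → locker 3  [load 225/500]
  75 → locker 3  [load 300/500]
  400 → locker 4 (new)  [load 400/500]
  125 → locker 3  [load 425/500]
  325 → locker 5 (new)  [load 325/500]
5 storage lockers opened.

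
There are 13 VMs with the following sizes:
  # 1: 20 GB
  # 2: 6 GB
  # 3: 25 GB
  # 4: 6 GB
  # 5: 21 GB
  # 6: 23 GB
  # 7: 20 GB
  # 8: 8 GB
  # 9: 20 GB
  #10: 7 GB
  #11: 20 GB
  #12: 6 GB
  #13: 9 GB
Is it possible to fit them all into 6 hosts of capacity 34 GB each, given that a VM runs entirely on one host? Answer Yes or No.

No

Total = 191 GB; ⌈191/34⌉ = 6.
7 VMs each exceed half the capacity and cannot share a host, forcing at least 7 hosts.
At least 7 hosts are required, but only 6 are allowed.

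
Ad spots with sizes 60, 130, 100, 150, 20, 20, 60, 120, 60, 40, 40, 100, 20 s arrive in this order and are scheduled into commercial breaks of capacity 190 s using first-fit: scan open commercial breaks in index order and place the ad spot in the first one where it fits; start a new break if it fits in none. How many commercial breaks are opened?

5

  60 → break 1 (new)  [load 60/190]
  130 → break 1  [load 190/190]
  100 → break 2 (new)  [load 100/190]
  150 → break 3 (new)  [load 150/190]
  20 → break 2  [load 120/190]
  20 → break 2  [load 140/190]
  60 → break 4 (new)  [load 60/190]
  120 → break 4  [load 180/190]
  60 → break 5 (new)  [load 60/190]
  40 → break 2  [load 180/190]
  40 → break 3  [load 190/190]
  100 → break 5  [load 160/190]
  20 → break 5  [load 180/190]
5 commercial breaks opened.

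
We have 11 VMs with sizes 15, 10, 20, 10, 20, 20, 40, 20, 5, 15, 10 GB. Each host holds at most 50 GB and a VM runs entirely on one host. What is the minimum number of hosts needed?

Total = 40 + 20 + 20 + 20 + 20 + 15 + 15 + 10 + 10 + 10 + 5 = 185 GB.
Lower bound: ⌈185/50⌉ = 4 hosts.
A packing using 4 hosts:
  host 1: 40 + 10 = 50
  host 2: 20 + 20 + 10 = 50
  host 3: 20 + 20 + 10 = 50
  host 4: 15 + 15 + 5 = 35
This matches the lower bound, so 4 is optimal.

4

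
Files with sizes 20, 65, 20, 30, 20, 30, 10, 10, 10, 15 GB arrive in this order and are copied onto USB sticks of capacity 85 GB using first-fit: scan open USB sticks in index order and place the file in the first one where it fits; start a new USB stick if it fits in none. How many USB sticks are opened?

3

  20 → USB stick 1 (new)  [load 20/85]
  65 → USB stick 1  [load 85/85]
  20 → USB stick 2 (new)  [load 20/85]
  30 → USB stick 2  [load 50/85]
  20 → USB stick 2  [load 70/85]
  30 → USB stick 3 (new)  [load 30/85]
  10 → USB stick 2  [load 80/85]
  10 → USB stick 3  [load 40/85]
  10 → USB stick 3  [load 50/85]
  15 → USB stick 3  [load 65/85]
3 USB sticks opened.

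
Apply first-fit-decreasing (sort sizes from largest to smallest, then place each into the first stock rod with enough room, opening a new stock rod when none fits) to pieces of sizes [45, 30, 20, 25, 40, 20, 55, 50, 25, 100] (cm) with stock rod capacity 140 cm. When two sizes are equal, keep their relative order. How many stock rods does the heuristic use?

Sorted descending: 100, 55, 50, 45, 40, 30, 25, 25, 20, 20.
  100 → stock rod 1 (new)  [load 100/140]
  55 → stock rod 2 (new)  [load 55/140]
  50 → stock rod 2  [load 105/140]
  45 → stock rod 3 (new)  [load 45/140]
  40 → stock rod 1  [load 140/140]
  30 → stock rod 2  [load 135/140]
  25 → stock rod 3  [load 70/140]
  25 → stock rod 3  [load 95/140]
  20 → stock rod 3  [load 115/140]
  20 → stock rod 3  [load 135/140]
3 stock rods opened.

3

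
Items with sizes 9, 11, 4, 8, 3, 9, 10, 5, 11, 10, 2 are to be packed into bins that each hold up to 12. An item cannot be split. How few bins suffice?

8

Total = 11 + 11 + 10 + 10 + 9 + 9 + 8 + 5 + 4 + 3 + 2 = 82.
Lower bound: ⌈82/12⌉ = 7 bins.
A packing using 8 bins:
  bin 1: 11 = 11
  bin 2: 11 = 11
  bin 3: 10 + 2 = 12
  bin 4: 10 = 10
  bin 5: 9 + 3 = 12
  bin 6: 9 = 9
  bin 7: 8 + 4 = 12
  bin 8: 5 = 5
No arrangement into 7 bins stays within capacity, so 8 is optimal.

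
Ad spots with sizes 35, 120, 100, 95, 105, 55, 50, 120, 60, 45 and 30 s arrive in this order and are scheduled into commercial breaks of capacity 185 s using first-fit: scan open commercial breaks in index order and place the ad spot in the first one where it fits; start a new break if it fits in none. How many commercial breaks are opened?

5

  35 → break 1 (new)  [load 35/185]
  120 → break 1  [load 155/185]
  100 → break 2 (new)  [load 100/185]
  95 → break 3 (new)  [load 95/185]
  105 → break 4 (new)  [load 105/185]
  55 → break 2  [load 155/185]
  50 → break 3  [load 145/185]
  120 → break 5 (new)  [load 120/185]
  60 → break 4  [load 165/185]
  45 → break 5  [load 165/185]
  30 → break 1  [load 185/185]
5 commercial breaks opened.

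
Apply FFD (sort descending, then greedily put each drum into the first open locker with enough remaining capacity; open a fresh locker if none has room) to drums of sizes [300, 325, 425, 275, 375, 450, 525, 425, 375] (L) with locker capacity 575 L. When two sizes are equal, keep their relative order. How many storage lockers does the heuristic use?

Sorted descending: 525, 450, 425, 425, 375, 375, 325, 300, 275.
  525 → locker 1 (new)  [load 525/575]
  450 → locker 2 (new)  [load 450/575]
  425 → locker 3 (new)  [load 425/575]
  425 → locker 4 (new)  [load 425/575]
  375 → locker 5 (new)  [load 375/575]
  375 → locker 6 (new)  [load 375/575]
  325 → locker 7 (new)  [load 325/575]
  300 → locker 8 (new)  [load 300/575]
  275 → locker 8  [load 575/575]
8 storage lockers opened.

8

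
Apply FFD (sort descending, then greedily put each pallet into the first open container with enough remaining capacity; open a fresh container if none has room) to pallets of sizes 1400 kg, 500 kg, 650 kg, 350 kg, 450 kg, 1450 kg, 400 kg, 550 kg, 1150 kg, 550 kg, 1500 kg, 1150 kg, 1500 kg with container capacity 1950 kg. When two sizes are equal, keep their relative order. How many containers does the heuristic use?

Sorted descending: 1500, 1500, 1450, 1400, 1150, 1150, 650, 550, 550, 500, 450, 400, 350.
  1500 → container 1 (new)  [load 1500/1950]
  1500 → container 2 (new)  [load 1500/1950]
  1450 → container 3 (new)  [load 1450/1950]
  1400 → container 4 (new)  [load 1400/1950]
  1150 → container 5 (new)  [load 1150/1950]
  1150 → container 6 (new)  [load 1150/1950]
  650 → container 5  [load 1800/1950]
  550 → container 4  [load 1950/1950]
  550 → container 6  [load 1700/1950]
  500 → container 3  [load 1950/1950]
  450 → container 1  [load 1950/1950]
  400 → container 2  [load 1900/1950]
  350 → container 7 (new)  [load 350/1950]
7 containers opened.

7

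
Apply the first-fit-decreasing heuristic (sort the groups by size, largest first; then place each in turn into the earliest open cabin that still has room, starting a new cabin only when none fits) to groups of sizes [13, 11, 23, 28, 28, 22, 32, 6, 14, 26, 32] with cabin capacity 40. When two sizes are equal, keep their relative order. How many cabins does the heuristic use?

Sorted descending: 32, 32, 28, 28, 26, 23, 22, 14, 13, 11, 6.
  32 → cabin 1 (new)  [load 32/40]
  32 → cabin 2 (new)  [load 32/40]
  28 → cabin 3 (new)  [load 28/40]
  28 → cabin 4 (new)  [load 28/40]
  26 → cabin 5 (new)  [load 26/40]
  23 → cabin 6 (new)  [load 23/40]
  22 → cabin 7 (new)  [load 22/40]
  14 → cabin 5  [load 40/40]
  13 → cabin 6  [load 36/40]
  11 → cabin 3  [load 39/40]
  6 → cabin 1  [load 38/40]
7 cabins opened.

7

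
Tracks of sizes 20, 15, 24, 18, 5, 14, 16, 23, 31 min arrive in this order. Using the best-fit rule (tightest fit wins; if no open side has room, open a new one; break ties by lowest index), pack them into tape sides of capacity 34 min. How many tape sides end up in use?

  20 → side 1 (new)  [load 20/34]
  15 → side 2 (new)  [load 15/34]
  24 → side 3 (new)  [load 24/34]
  18 → side 2  [load 33/34]
  5 → side 3  [load 29/34]
  14 → side 1  [load 34/34]
  16 → side 4 (new)  [load 16/34]
  23 → side 5 (new)  [load 23/34]
  31 → side 6 (new)  [load 31/34]
6 tape sides opened.

6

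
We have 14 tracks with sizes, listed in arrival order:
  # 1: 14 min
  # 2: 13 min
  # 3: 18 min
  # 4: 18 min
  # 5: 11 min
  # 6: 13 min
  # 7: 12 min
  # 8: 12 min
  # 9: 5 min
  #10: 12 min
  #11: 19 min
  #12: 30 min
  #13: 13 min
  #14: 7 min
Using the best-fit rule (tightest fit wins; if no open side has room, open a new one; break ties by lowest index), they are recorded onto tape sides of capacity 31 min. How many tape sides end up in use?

  14 → side 1 (new)  [load 14/31]
  13 → side 1  [load 27/31]
  18 → side 2 (new)  [load 18/31]
  18 → side 3 (new)  [load 18/31]
  11 → side 2  [load 29/31]
  13 → side 3  [load 31/31]
  12 → side 4 (new)  [load 12/31]
  12 → side 4  [load 24/31]
  5 → side 4  [load 29/31]
  12 → side 5 (new)  [load 12/31]
  19 → side 5  [load 31/31]
  30 → side 6 (new)  [load 30/31]
  13 → side 7 (new)  [load 13/31]
  7 → side 7  [load 20/31]
7 tape sides opened.

7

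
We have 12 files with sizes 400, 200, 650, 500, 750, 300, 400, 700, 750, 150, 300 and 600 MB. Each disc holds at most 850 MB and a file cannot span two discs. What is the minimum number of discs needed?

8

Total = 750 + 750 + 700 + 650 + 600 + 500 + 400 + 400 + 300 + 300 + 200 + 150 = 5700 MB.
Lower bound: ⌈5700/850⌉ = 7 discs.
A packing using 8 discs:
  disc 1: 750 = 750
  disc 2: 750 = 750
  disc 3: 700 + 150 = 850
  disc 4: 650 + 200 = 850
  disc 5: 600 = 600
  disc 6: 500 + 300 = 800
  disc 7: 400 + 400 = 800
  disc 8: 300 = 300
No arrangement into 7 discs stays within capacity, so 8 is optimal.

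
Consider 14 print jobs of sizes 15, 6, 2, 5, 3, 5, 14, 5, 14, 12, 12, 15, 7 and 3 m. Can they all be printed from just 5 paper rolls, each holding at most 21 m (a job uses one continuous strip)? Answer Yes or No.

Total = 118 m; ⌈118/21⌉ = 6.
At least 6 paper rolls are required, but only 5 are allowed.

No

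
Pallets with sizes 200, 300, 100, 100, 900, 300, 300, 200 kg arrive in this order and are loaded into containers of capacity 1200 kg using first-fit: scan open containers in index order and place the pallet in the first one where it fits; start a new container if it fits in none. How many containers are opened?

  200 → container 1 (new)  [load 200/1200]
  300 → container 1  [load 500/1200]
  100 → container 1  [load 600/1200]
  100 → container 1  [load 700/1200]
  900 → container 2 (new)  [load 900/1200]
  300 → container 1  [load 1000/1200]
  300 → container 2  [load 1200/1200]
  200 → container 1  [load 1200/1200]
2 containers opened.

2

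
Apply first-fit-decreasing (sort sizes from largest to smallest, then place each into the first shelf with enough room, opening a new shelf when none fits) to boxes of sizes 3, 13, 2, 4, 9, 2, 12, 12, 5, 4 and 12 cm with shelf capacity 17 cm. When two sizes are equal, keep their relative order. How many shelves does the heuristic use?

Sorted descending: 13, 12, 12, 12, 9, 5, 4, 4, 3, 2, 2.
  13 → shelf 1 (new)  [load 13/17]
  12 → shelf 2 (new)  [load 12/17]
  12 → shelf 3 (new)  [load 12/17]
  12 → shelf 4 (new)  [load 12/17]
  9 → shelf 5 (new)  [load 9/17]
  5 → shelf 2  [load 17/17]
  4 → shelf 1  [load 17/17]
  4 → shelf 3  [load 16/17]
  3 → shelf 4  [load 15/17]
  2 → shelf 4  [load 17/17]
  2 → shelf 5  [load 11/17]
5 shelves opened.

5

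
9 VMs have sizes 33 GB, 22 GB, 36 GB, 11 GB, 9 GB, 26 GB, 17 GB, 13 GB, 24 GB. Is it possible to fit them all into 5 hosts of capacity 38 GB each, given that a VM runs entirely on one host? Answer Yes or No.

No

Total = 191 GB; ⌈191/38⌉ = 6.
At least 6 hosts are required, but only 5 are allowed.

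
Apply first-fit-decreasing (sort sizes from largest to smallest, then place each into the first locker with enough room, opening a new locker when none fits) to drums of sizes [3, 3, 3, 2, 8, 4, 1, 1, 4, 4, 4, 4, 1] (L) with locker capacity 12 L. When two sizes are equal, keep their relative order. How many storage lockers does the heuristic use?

Sorted descending: 8, 4, 4, 4, 4, 4, 3, 3, 3, 2, 1, 1, 1.
  8 → locker 1 (new)  [load 8/12]
  4 → locker 1  [load 12/12]
  4 → locker 2 (new)  [load 4/12]
  4 → locker 2  [load 8/12]
  4 → locker 2  [load 12/12]
  4 → locker 3 (new)  [load 4/12]
  3 → locker 3  [load 7/12]
  3 → locker 3  [load 10/12]
  3 → locker 4 (new)  [load 3/12]
  2 → locker 3  [load 12/12]
  1 → locker 4  [load 4/12]
  1 → locker 4  [load 5/12]
  1 → locker 4  [load 6/12]
4 storage lockers opened.

4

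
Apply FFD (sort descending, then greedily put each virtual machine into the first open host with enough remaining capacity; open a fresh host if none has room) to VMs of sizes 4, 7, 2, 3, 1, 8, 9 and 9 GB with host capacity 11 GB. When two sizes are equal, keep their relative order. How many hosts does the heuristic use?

Sorted descending: 9, 9, 8, 7, 4, 3, 2, 1.
  9 → host 1 (new)  [load 9/11]
  9 → host 2 (new)  [load 9/11]
  8 → host 3 (new)  [load 8/11]
  7 → host 4 (new)  [load 7/11]
  4 → host 4  [load 11/11]
  3 → host 3  [load 11/11]
  2 → host 1  [load 11/11]
  1 → host 2  [load 10/11]
4 hosts opened.

4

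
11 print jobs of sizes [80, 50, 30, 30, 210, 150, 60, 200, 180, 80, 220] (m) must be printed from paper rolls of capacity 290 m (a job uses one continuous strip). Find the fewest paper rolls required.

Total = 220 + 210 + 200 + 180 + 150 + 80 + 80 + 60 + 50 + 30 + 30 = 1290 m.
Lower bound: ⌈1290/290⌉ = 5 paper rolls.
A packing using 5 paper rolls:
  roll 1: 220 + 60 = 280
  roll 2: 210 + 80 = 290
  roll 3: 200 + 80 = 280
  roll 4: 180 + 50 + 30 + 30 = 290
  roll 5: 150 = 150
This matches the lower bound, so 5 is optimal.

5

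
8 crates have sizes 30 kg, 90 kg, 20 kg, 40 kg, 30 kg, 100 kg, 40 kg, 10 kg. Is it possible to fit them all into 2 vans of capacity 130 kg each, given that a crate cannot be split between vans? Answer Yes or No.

No

Total = 360 kg; ⌈360/130⌉ = 3.
At least 3 vans are required, but only 2 are allowed.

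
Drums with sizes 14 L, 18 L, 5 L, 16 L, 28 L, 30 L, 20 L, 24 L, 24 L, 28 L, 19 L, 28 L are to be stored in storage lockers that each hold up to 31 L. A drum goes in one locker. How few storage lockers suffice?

10

Total = 30 + 28 + 28 + 28 + 24 + 24 + 20 + 19 + 18 + 16 + 14 + 5 = 254 L.
Lower bound: ⌈254/31⌉ = 9 storage lockers.
Also, 10 drums each exceed 31/2 L, and no two of those can share a locker, so at least 10 storage lockers are needed.
A packing using 10 storage lockers:
  locker 1: 30 = 30
  locker 2: 28 = 28
  locker 3: 28 = 28
  locker 4: 28 = 28
  locker 5: 24 + 5 = 29
  locker 6: 24 = 24
  locker 7: 20 = 20
  locker 8: 19 = 19
  locker 9: 18 = 18
  locker 10: 16 + 14 = 30
This matches the lower bound, so 10 is optimal.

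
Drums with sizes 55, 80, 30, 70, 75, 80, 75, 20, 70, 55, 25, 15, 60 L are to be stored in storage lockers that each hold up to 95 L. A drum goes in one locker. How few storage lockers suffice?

9

Total = 80 + 80 + 75 + 75 + 70 + 70 + 60 + 55 + 55 + 30 + 25 + 20 + 15 = 710 L.
Lower bound: ⌈710/95⌉ = 8 storage lockers.
Also, 9 drums each exceed 95/2 L, and no two of those can share a locker, so at least 9 storage lockers are needed.
A packing using 9 storage lockers:
  locker 1: 80 + 15 = 95
  locker 2: 80 = 80
  locker 3: 75 + 20 = 95
  locker 4: 75 = 75
  locker 5: 70 + 25 = 95
  locker 6: 70 = 70
  locker 7: 60 + 30 = 90
  locker 8: 55 = 55
  locker 9: 55 = 55
This matches the lower bound, so 9 is optimal.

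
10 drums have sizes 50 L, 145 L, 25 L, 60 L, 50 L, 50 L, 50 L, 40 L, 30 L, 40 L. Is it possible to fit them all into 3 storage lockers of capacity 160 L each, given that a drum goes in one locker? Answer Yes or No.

Total = 540 L; ⌈540/160⌉ = 4.
At least 4 storage lockers are required, but only 3 are allowed.

No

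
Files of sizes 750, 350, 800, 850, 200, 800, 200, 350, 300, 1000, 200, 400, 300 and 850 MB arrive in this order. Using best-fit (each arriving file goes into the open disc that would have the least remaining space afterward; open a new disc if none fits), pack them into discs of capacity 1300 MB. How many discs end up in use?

  750 → disc 1 (new)  [load 750/1300]
  350 → disc 1  [load 1100/1300]
  800 → disc 2 (new)  [load 800/1300]
  850 → disc 3 (new)  [load 850/1300]
  200 → disc 1  [load 1300/1300]
  800 → disc 4 (new)  [load 800/1300]
  200 → disc 3  [load 1050/1300]
  350 → disc 2  [load 1150/1300]
  300 → disc 4  [load 1100/1300]
  1000 → disc 5 (new)  [load 1000/1300]
  200 → disc 4  [load 1300/1300]
  400 → disc 6 (new)  [load 400/1300]
  300 → disc 5  [load 1300/1300]
  850 → disc 6  [load 1250/1300]
6 discs opened.

6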